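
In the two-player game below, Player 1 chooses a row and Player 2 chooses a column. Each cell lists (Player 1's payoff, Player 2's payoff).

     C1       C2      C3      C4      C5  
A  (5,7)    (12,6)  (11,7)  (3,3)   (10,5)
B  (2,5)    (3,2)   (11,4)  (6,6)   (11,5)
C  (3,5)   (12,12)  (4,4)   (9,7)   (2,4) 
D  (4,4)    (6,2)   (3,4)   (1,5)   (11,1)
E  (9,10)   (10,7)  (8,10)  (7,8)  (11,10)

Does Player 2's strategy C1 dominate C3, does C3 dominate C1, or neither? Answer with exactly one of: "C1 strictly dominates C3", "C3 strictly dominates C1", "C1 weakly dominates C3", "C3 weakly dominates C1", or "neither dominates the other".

Compare C1 to C3 across every action of Player 1: A: 7=7, B: 5>4, C: 5>4, D: 4=4, E: 10=10.
C1 is at least as good everywhere and strictly better somewhere (tied only at A, D, E), so C1 weakly but not strictly dominates C3.

C1 weakly dominates C3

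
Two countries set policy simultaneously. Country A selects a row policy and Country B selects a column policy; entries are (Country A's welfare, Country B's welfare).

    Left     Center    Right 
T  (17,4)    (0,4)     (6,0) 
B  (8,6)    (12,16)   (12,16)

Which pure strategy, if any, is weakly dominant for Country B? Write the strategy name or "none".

Center

Center vs Left: T: 4=4, B: 16>6.
Center vs Right: T: 4>0, B: 16=16.
Center is at least as good as every other strategy against every opponent action, so it is weakly dominant.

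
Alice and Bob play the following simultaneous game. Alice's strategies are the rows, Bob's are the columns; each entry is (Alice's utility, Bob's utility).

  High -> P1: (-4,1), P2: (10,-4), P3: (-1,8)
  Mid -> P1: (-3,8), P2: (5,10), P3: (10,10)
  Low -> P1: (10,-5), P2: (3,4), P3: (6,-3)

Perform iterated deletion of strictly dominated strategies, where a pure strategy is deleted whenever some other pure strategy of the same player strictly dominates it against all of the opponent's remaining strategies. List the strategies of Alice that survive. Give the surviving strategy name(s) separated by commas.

High, Mid

Column P1 is eliminated: P3 beats it against every remaining row (High: 8>1, Mid: 10>8, Low: -3>-5).
Alice's strategy Low is strictly dominated by Mid (P2: 5>3, P3: 10>6) and is removed.
Among the remaining strategies, none is strictly dominated by another pure strategy of the same player, so the elimination stops.
Surviving strategies — Alice: {High, Mid}; Bob: {P2, P3}.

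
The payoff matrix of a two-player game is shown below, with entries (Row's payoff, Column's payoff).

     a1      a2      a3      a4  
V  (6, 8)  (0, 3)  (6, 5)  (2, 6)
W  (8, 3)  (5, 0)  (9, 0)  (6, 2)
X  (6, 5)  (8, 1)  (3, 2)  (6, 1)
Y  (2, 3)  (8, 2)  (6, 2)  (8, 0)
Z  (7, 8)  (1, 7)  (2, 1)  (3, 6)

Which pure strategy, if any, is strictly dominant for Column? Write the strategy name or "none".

a1

a1 vs a2: V: 8>3, W: 3>0, X: 5>1, Y: 3>2, Z: 8>7.
a1 vs a3: V: 8>5, W: 3>0, X: 5>2, Y: 3>2, Z: 8>1.
a1 vs a4: V: 8>6, W: 3>2, X: 5>1, Y: 3>0, Z: 8>6.
a1 strictly beats every other strategy against every opponent action, so it is strictly dominant.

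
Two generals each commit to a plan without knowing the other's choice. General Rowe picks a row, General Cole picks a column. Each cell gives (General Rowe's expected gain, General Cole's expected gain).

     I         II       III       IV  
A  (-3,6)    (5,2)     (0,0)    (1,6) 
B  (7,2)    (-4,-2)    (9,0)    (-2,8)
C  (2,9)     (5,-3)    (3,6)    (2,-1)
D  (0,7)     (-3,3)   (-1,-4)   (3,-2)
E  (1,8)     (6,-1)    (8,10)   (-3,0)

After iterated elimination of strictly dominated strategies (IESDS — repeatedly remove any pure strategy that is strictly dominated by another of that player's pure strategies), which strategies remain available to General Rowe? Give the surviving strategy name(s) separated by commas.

B, C, D

For General Cole, I strictly dominates II on the remaining rows (A: 6>2, B: 2>-2, C: 9>-3, D: 7>3, E: 8>-1); eliminate II.
General Rowe's strategy A is strictly dominated by C (I: 2>-3, III: 3>0, IV: 2>1) and is removed.
Row E is eliminated: B beats it against every remaining column (I: 7>1, III: 9>8, IV: -2>-3).
Column III is eliminated: I beats it against every remaining row (B: 2>0, C: 9>6, D: 7>-4).
Among the remaining strategies, none is strictly dominated by another pure strategy of the same player, so the elimination stops.
Surviving strategies — General Rowe: {B, C, D}; General Cole: {I, IV}.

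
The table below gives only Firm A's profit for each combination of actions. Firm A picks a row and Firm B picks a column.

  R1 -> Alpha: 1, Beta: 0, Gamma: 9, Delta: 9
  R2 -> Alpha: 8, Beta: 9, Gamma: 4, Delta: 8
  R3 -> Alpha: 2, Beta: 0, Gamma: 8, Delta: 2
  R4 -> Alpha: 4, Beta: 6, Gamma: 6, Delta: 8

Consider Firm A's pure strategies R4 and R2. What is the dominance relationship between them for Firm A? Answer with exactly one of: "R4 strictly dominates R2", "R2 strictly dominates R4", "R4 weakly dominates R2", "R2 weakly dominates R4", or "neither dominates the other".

Compare R4 to R2 across each choice by Firm B: Alpha: 4<8, Beta: 6<9, Gamma: 6>4, Delta: 8=8.
R4 does better at Gamma but worse at Alpha, Beta; neither strategy dominates the other.

neither dominates the other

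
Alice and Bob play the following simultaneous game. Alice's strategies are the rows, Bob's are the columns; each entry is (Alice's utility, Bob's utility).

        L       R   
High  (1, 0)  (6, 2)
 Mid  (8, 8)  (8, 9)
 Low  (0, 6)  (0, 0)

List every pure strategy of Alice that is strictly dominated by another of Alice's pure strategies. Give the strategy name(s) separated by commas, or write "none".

High, Low

Mid strictly dominates High — L: 8>1, R: 8>6.
Nothing dominates Mid: High at L (8>1); Low at L (8>0).
Low: dominated, since High does at least as well everywhere (L: 1>0, R: 6>0).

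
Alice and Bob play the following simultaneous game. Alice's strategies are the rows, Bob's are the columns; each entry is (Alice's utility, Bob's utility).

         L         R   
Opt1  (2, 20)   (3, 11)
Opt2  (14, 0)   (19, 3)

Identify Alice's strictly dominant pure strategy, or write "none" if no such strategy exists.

Opt2 vs Opt1: L: 14>2, R: 19>3.
Opt2 strictly beats every other strategy against every opponent action, so it is strictly dominant.

Opt2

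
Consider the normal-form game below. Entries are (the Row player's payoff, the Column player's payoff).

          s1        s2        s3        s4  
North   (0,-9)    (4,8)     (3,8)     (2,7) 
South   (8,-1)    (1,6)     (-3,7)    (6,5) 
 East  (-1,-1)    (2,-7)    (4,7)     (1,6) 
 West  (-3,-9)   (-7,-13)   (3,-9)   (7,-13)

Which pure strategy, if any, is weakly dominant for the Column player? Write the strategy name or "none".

s3

s3 vs s1: North: 8>-9, South: 7>-1, East: 7>-1, West: -9=-9.
s3 vs s2: North: 8=8, South: 7>6, East: 7>-7, West: -9>-13.
s3 vs s4: North: 8>7, South: 7>5, East: 7>6, West: -9>-13.
s3 is at least as good as every other strategy against every opponent action, so it is weakly dominant.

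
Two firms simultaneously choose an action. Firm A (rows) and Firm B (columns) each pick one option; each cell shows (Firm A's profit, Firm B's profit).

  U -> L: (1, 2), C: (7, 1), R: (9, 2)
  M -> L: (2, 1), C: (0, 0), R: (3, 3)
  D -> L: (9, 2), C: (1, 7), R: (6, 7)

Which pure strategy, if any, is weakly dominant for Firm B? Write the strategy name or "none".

R vs L: U: 2=2, M: 3>1, D: 7>2.
R vs C: U: 2>1, M: 3>0, D: 7=7.
R is at least as good as every other strategy against every opponent action, so it is weakly dominant.

R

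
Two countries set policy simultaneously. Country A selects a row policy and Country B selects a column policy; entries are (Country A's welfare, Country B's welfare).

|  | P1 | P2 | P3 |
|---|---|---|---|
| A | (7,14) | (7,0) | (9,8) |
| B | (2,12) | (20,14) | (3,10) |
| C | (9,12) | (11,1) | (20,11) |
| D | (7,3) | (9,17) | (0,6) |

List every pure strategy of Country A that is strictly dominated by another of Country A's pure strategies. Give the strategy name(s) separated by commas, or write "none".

C strictly dominates A — P1: 9>7, P2: 11>7, P3: 20>9.
B is not dominated — it holds its own against A at P2 (20>7); C at P2 (20>11); D at P2 (20>9).
C: no other strategy beats it everywhere (A at P1 (9>7); B at P1 (9>2); D at P1 (9>7)).
D is strictly dominated by C (P1: 9>7, P2: 11>9, P3: 20>0).

A, D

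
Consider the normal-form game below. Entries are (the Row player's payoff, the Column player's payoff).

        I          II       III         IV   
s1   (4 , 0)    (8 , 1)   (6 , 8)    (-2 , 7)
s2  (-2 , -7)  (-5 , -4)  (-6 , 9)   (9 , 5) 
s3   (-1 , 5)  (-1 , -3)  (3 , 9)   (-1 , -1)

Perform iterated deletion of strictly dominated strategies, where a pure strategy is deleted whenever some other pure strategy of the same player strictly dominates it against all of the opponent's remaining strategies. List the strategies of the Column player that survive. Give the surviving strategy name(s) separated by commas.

For the Column player, III strictly dominates I on the remaining rows (s1: 8>0, s2: 9>-7, s3: 9>5); eliminate I.
The Column player's strategy II is strictly dominated by III (s1: 8>1, s2: 9>-4, s3: 9>-3) and is removed.
Column IV is eliminated: III beats it against every remaining row (s1: 8>7, s2: 9>5, s3: 9>-1).
Row s2 is eliminated: s1 beats it against every remaining column (III: 6>-6).
For the Row player, s1 strictly dominates s3 on the remaining columns (III: 6>3); eliminate s3.
Among the remaining strategies, none is strictly dominated by another pure strategy of the same player, so the elimination stops.
Surviving strategies — the Row player: {s1}; the Column player: {III}.

III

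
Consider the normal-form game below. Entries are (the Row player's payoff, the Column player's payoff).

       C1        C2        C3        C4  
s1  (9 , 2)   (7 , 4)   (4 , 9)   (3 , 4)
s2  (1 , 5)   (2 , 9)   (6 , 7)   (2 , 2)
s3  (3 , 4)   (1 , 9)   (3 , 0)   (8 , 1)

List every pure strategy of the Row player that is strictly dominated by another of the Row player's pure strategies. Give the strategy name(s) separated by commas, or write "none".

s1 is not dominated — it holds its own against s2 at C1 (9>1); s3 at C1 (9>3).
Nothing dominates s2: s1 at C3 (6>4); s3 at C2 (2>1).
Nothing dominates s3: s1 at C4 (8>3); s2 at C1 (3>1).

none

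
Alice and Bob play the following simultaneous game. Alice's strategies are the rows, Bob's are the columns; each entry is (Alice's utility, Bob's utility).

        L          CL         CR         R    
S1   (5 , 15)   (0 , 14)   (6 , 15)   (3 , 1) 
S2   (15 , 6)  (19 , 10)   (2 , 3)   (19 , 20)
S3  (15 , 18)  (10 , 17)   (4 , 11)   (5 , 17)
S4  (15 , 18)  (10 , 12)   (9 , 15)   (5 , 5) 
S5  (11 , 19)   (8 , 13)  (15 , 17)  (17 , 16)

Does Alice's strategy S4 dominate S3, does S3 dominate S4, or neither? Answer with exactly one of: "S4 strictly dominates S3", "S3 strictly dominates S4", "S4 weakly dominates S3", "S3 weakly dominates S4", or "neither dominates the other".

Compare S4 to S3 across each opponent action: L: 15=15, CL: 10=10, CR: 9>4, R: 5=5.
S4 is at least as good everywhere and strictly better somewhere (tied only at L, CL, R), so S4 weakly but not strictly dominates S3.

S4 weakly dominates S3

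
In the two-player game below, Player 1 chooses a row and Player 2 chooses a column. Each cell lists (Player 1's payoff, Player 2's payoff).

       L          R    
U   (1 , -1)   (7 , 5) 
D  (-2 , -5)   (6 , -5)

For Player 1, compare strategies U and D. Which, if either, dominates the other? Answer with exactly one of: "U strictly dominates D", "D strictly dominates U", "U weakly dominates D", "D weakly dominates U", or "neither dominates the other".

Compare U to D across each choice by Player 2: L: 1>-2, R: 7>6.
Every comparison favours U, so U strictly dominates D.

U strictly dominates D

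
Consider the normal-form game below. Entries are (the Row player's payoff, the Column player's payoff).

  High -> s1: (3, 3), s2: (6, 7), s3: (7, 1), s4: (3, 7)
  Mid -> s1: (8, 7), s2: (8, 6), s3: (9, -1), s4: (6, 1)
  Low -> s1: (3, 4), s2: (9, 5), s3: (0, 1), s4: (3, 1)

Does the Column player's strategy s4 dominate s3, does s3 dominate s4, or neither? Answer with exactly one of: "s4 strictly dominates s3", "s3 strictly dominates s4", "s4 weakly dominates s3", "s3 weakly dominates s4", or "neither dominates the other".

s4's payoffs vs s3's, by the Row player's action — High: 7>1, Mid: 1>-1, Low: 1=1.
s4 is at least as good everywhere and strictly better somewhere (tied only at Low), so s4 weakly but not strictly dominates s3.

s4 weakly dominates s3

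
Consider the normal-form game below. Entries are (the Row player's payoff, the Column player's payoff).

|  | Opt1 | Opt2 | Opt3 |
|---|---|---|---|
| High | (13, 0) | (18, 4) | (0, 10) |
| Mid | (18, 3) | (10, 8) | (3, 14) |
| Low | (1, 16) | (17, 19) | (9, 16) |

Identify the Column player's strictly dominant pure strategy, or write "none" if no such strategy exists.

none

Opt1 fails to dominate Opt2 at High (0<4).
Opt2 fails to dominate Opt3 at High (4<10).
Opt3 fails to dominate Opt1 at Low (16=16).
No single strategy dominates all the others.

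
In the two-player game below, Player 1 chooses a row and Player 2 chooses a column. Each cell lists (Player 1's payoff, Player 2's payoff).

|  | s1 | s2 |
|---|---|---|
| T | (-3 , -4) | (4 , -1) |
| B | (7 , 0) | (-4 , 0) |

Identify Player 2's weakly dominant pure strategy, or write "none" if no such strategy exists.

s2 vs s1: T: -1>-4, B: 0=0.
s2 is at least as good as every other strategy against every opponent action, so it is weakly dominant.

s2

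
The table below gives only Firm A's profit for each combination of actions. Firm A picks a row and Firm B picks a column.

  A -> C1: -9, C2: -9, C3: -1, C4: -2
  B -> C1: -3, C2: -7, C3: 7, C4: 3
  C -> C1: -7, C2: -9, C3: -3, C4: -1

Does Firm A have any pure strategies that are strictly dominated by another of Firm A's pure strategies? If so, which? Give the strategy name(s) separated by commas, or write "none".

A, C

A is strictly dominated by B (C1: -3>-9, C2: -7>-9, C3: 7>-1, C4: 3>-2).
Nothing dominates B: A at C1 (-3>-9); C at C1 (-3>-7).
C: dominated, since B does at least as well everywhere (C1: -3>-7, C2: -7>-9, C3: 7>-3, C4: 3>-1).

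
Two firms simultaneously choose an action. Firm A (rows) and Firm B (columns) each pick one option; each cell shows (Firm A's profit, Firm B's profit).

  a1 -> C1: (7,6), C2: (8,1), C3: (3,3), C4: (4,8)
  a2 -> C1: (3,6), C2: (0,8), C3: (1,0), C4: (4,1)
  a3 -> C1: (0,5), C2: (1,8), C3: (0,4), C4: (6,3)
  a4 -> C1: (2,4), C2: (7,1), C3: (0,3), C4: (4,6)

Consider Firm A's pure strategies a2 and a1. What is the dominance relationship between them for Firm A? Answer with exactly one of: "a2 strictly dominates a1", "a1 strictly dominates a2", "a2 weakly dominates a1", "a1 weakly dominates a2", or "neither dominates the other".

a1 weakly dominates a2

a2's payoffs vs a1's, by Firm B's action — C1: 3<7, C2: 0<8, C3: 1<3, C4: 4=4.
a1 is at least as good everywhere and strictly better somewhere (tied at C4), so a1 weakly dominates a2.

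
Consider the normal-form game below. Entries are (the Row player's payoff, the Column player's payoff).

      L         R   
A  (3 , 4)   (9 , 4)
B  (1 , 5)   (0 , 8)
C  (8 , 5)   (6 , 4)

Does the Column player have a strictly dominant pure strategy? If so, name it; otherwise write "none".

none

L fails to dominate R at A (4=4).
R fails to dominate L at A (4=4).
No single strategy dominates all the others.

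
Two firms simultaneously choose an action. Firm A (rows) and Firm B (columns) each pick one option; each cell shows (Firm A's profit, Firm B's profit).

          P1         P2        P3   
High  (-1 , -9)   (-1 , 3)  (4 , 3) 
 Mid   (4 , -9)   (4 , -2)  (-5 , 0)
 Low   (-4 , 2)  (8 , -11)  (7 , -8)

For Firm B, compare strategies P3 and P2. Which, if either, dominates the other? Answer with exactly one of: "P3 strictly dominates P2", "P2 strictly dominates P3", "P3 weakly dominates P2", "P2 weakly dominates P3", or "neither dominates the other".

P3 weakly dominates P2

P3's payoffs vs P2's, by Firm A's action — High: 3=3, Mid: 0>-2, Low: -8>-11.
P3 is at least as good everywhere and strictly better somewhere (tied only at High), so P3 weakly but not strictly dominates P2.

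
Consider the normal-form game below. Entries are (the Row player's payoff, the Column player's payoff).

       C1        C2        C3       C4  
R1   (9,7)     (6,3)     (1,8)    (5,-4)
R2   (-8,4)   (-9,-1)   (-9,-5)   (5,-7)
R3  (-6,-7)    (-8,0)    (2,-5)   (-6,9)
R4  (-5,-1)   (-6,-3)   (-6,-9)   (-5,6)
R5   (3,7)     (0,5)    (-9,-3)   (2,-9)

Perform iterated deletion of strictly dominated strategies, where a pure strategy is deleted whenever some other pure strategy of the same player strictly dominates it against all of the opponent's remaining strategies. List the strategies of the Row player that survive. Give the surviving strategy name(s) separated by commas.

R1, R2, R3

Row R4 is eliminated: R1 beats it against every remaining column (C1: 9>-5, C2: 6>-6, C3: 1>-6, C4: 5>-5).
The Row player's strategy R5 is strictly dominated by R1 (C1: 9>3, C2: 6>0, C3: 1>-9, C4: 5>2) and is removed.
Among the remaining strategies, none is strictly dominated by another pure strategy of the same player, so the elimination stops.
Surviving strategies — the Row player: {R1, R2, R3}; the Column player: {C1, C2, C3, C4}.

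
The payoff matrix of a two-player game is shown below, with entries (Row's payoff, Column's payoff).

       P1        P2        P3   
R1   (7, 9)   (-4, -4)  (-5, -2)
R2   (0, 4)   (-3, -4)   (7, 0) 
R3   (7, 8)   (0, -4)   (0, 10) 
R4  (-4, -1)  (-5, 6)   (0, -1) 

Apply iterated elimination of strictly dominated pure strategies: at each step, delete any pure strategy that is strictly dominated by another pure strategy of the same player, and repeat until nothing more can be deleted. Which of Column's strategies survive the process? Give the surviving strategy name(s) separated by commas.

P1, P3

For Row, R2 strictly dominates R4 on the remaining columns (P1: 0>-4, P2: -3>-5, P3: 7>0); eliminate R4.
For Column, P1 strictly dominates P2 on the remaining rows (R1: 9>-4, R2: 4>-4, R3: 8>-4); eliminate P2.
Among the remaining strategies, none is strictly dominated by another pure strategy of the same player, so the elimination stops.
Surviving strategies — Row: {R1, R2, R3}; Column: {P1, P3}.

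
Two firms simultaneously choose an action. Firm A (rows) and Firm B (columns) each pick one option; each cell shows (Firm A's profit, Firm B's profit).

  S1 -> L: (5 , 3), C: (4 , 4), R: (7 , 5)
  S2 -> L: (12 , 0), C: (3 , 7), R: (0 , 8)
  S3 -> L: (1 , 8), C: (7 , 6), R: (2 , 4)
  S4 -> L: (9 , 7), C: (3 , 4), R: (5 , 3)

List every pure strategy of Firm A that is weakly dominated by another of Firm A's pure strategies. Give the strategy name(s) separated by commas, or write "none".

none

S1: no other strategy beats it everywhere (S2 at C (4>3); S3 at L (5>1); S4 at C (4>3)).
S2: no other strategy beats it everywhere (S1 at L (12>5); S3 at L (12>1); S4 at L (12>9)).
Nothing dominates S3: S1 at C (7>4); S2 at C (7>3); S4 at C (7>3).
S4 is not dominated — it holds its own against S1 at L (9>5); S2 at R (5>0); S3 at L (9>1).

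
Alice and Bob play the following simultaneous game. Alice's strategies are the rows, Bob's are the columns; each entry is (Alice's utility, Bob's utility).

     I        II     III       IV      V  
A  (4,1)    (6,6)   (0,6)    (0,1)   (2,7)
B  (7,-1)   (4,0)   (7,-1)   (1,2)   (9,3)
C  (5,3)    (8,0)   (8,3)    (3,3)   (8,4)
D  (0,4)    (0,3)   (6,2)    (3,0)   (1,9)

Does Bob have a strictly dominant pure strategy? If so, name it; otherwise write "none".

V

V vs I: A: 7>1, B: 3>-1, C: 4>3, D: 9>4.
V vs II: A: 7>6, B: 3>0, C: 4>0, D: 9>3.
V vs III: A: 7>6, B: 3>-1, C: 4>3, D: 9>2.
V vs IV: A: 7>1, B: 3>2, C: 4>3, D: 9>0.
V strictly beats every other strategy against every opponent action, so it is strictly dominant.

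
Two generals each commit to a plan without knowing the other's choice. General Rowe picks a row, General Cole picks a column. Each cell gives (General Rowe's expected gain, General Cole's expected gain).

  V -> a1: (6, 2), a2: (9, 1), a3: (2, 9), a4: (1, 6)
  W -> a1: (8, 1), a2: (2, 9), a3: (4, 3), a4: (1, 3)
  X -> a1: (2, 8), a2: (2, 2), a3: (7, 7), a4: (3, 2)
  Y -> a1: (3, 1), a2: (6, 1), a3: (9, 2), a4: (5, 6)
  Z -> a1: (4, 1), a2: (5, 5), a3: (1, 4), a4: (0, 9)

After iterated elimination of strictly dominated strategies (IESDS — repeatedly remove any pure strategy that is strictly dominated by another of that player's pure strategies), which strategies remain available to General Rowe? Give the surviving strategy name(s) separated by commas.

General Rowe's strategy X is strictly dominated by Y (a1: 3>2, a2: 6>2, a3: 9>7, a4: 5>3) and is removed.
Row Z is eliminated: V beats it against every remaining column (a1: 6>4, a2: 9>5, a3: 2>1, a4: 1>0).
Column a1 is eliminated: a3 beats it against every remaining row (V: 9>2, W: 3>1, Y: 2>1).
General Rowe's strategy W is strictly dominated by Y (a2: 6>2, a3: 9>4, a4: 5>1) and is removed.
Column a2 is eliminated: a3 beats it against every remaining row (V: 9>1, Y: 2>1).
For General Rowe, Y strictly dominates V on the remaining columns (a3: 9>2, a4: 5>1); eliminate V.
Column a3 is eliminated: a4 beats it against every remaining row (Y: 6>2).
Among the remaining strategies, none is strictly dominated by another pure strategy of the same player, so the elimination stops.
Surviving strategies — General Rowe: {Y}; General Cole: {a4}.

Y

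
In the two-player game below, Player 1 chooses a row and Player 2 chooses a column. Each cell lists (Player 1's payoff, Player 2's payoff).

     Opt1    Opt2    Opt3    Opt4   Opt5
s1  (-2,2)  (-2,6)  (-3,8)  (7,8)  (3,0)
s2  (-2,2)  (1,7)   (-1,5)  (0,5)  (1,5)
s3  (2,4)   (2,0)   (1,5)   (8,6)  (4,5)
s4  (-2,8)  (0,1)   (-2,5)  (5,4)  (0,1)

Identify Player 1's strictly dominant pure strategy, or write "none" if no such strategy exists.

s3

s3 vs s1: Opt1: 2>-2, Opt2: 2>-2, Opt3: 1>-3, Opt4: 8>7, Opt5: 4>3.
s3 vs s2: Opt1: 2>-2, Opt2: 2>1, Opt3: 1>-1, Opt4: 8>0, Opt5: 4>1.
s3 vs s4: Opt1: 2>-2, Opt2: 2>0, Opt3: 1>-2, Opt4: 8>5, Opt5: 4>0.
s3 strictly beats every other strategy against every opponent action, so it is strictly dominant.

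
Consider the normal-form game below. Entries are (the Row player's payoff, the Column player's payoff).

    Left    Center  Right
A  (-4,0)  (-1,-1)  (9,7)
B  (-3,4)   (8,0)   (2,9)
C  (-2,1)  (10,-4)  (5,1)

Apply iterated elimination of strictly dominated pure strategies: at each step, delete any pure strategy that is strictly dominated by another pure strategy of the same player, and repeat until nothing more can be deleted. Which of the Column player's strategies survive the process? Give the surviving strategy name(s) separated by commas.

For the Row player, C strictly dominates B on the remaining columns (Left: -2>-3, Center: 10>8, Right: 5>2); eliminate B.
Column Center is eliminated: Left beats it against every remaining row (A: 0>-1, C: 1>-4).
Among the remaining strategies, none is strictly dominated by another pure strategy of the same player, so the elimination stops.
Surviving strategies — the Row player: {A, C}; the Column player: {Left, Right}.

Left, Right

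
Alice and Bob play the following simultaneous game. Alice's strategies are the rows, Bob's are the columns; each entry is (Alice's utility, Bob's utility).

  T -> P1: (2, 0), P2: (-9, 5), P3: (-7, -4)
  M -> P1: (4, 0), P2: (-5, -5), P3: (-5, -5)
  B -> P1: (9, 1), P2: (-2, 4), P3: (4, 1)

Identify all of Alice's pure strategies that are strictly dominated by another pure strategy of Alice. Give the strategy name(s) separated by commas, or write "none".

T, M

T is strictly dominated by M (P1: 4>2, P2: -5>-9, P3: -5>-7).
B strictly dominates M — P1: 9>4, P2: -2>-5, P3: 4>-5.
B: no other strategy beats it everywhere (T at P1 (9>2); M at P1 (9>4)).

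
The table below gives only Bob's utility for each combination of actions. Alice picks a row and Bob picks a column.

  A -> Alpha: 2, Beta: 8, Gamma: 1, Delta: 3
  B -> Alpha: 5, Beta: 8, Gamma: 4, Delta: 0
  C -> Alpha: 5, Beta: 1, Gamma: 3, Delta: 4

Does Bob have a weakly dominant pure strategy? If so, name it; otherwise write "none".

Alpha fails to dominate Beta at A (2<8).
Beta fails to dominate Alpha at C (1<5).
Gamma fails to dominate Alpha at A (1<2).
Delta fails to dominate Alpha at B (0<5).
No single strategy dominates all the others.

none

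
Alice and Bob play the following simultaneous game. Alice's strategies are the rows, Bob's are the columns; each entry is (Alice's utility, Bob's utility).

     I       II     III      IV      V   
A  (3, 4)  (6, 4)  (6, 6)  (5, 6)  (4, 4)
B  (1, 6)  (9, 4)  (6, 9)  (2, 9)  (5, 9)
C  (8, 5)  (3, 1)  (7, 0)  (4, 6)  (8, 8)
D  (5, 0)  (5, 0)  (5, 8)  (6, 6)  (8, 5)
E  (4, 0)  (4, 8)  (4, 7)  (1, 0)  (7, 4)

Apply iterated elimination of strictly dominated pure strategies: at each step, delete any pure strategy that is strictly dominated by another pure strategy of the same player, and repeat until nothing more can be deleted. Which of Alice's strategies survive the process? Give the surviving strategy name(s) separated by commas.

A, C, D

Row E is eliminated: D beats it against every remaining column (I: 5>4, II: 5>4, III: 5>4, IV: 6>1, V: 8>7).
Bob's strategy I is strictly dominated by IV (A: 6>4, B: 9>6, C: 6>5, D: 6>0) and is removed.
Bob's strategy II is strictly dominated by IV (A: 6>4, B: 9>4, C: 6>1, D: 6>0) and is removed.
For Alice, C strictly dominates B on the remaining columns (III: 7>6, IV: 4>2, V: 8>5); eliminate B.
Among the remaining strategies, none is strictly dominated by another pure strategy of the same player, so the elimination stops.
Surviving strategies — Alice: {A, C, D}; Bob: {III, IV, V}.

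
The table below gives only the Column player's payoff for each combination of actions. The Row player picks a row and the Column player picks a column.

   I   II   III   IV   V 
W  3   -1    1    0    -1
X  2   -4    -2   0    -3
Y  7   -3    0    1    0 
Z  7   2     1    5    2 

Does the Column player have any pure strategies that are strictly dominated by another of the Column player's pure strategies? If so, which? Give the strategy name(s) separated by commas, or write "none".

Nothing dominates I: II at W (3>-1); III at W (3>1); IV at W (3>0); V at W (3>-1).
II: dominated, since I does at least as well everywhere (W: 3>-1, X: 2>-4, Y: 7>-3, Z: 7>2).
III: dominated, since I does at least as well everywhere (W: 3>1, X: 2>-2, Y: 7>0, Z: 7>1).
IV: dominated, since I does at least as well everywhere (W: 3>0, X: 2>0, Y: 7>1, Z: 7>5).
I strictly dominates V — W: 3>-1, X: 2>-3, Y: 7>0, Z: 7>2.

II, III, IV, V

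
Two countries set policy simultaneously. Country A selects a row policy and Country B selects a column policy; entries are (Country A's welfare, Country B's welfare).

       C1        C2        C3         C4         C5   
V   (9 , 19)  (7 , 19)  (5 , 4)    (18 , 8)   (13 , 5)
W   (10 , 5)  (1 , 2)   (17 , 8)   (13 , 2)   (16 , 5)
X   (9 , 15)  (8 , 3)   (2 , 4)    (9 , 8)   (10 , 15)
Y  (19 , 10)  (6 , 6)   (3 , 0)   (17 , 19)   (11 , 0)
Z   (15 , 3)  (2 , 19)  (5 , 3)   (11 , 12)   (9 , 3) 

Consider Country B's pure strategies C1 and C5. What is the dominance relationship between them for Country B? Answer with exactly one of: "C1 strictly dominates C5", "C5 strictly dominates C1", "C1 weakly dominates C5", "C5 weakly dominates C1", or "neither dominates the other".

C1's payoffs vs C5's, by Country A's action — V: 19>5, W: 5=5, X: 15=15, Y: 10>0, Z: 3=3.
C1 is at least as good everywhere and strictly better somewhere (tied only at W, X, Z), so C1 weakly but not strictly dominates C5.

C1 weakly dominates C5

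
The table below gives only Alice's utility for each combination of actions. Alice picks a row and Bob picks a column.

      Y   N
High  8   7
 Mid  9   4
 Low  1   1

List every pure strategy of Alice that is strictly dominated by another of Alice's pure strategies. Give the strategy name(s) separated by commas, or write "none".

Nothing dominates High: Mid at N (7>4); Low at Y (8>1).
Mid: no other strategy beats it everywhere (High at Y (9>8); Low at Y (9>1)).
High strictly dominates Low — Y: 8>1, N: 7>1.

Low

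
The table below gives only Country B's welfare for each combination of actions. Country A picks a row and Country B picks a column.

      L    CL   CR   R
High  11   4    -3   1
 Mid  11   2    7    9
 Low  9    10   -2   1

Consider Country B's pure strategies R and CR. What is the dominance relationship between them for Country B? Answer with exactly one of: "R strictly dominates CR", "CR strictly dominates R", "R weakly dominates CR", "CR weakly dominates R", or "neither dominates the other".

R's payoffs vs CR's, by Country A's action — High: 1>-3, Mid: 9>7, Low: 1>-2.
Every comparison favours R, so R strictly dominates CR.

R strictly dominates CR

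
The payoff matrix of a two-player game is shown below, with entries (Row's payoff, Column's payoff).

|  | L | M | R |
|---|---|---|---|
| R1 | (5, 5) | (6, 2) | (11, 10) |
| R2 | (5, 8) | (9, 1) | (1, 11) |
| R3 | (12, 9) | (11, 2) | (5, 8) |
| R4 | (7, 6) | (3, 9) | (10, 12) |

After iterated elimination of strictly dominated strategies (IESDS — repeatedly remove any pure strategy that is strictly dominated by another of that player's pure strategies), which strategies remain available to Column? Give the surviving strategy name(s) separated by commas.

L, R

Row's strategy R2 is strictly dominated by R3 (L: 12>5, M: 11>9, R: 5>1) and is removed.
For Column, R strictly dominates M on the remaining rows (R1: 10>2, R3: 8>2, R4: 12>9); eliminate M.
Among the remaining strategies, none is strictly dominated by another pure strategy of the same player, so the elimination stops.
Surviving strategies — Row: {R1, R3, R4}; Column: {L, R}.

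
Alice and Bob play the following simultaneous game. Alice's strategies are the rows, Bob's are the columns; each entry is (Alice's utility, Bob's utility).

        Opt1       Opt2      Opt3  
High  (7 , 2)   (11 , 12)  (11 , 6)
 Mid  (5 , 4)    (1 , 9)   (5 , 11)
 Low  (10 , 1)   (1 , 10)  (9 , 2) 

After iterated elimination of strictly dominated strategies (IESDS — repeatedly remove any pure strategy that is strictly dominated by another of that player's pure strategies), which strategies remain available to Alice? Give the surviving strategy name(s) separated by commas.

For Alice, High strictly dominates Mid on the remaining columns (Opt1: 7>5, Opt2: 11>1, Opt3: 11>5); eliminate Mid.
Bob's strategy Opt1 is strictly dominated by Opt2 (High: 12>2, Low: 10>1) and is removed.
For Alice, High strictly dominates Low on the remaining columns (Opt2: 11>1, Opt3: 11>9); eliminate Low.
For Bob, Opt2 strictly dominates Opt3 on the remaining rows (High: 12>6); eliminate Opt3.
Among the remaining strategies, none is strictly dominated by another pure strategy of the same player, so the elimination stops.
Surviving strategies — Alice: {High}; Bob: {Opt2}.

High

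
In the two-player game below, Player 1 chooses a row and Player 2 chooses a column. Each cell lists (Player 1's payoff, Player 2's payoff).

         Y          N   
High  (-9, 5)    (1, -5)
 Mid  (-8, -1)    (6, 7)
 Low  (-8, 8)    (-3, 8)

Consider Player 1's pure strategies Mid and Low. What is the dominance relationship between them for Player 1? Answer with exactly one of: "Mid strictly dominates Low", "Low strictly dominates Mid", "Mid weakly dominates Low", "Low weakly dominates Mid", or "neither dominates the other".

Mid's payoffs vs Low's, by Player 2's action — Y: -8=-8, N: 6>-3.
Mid is at least as good everywhere and strictly better somewhere (tied only at Y), so Mid weakly but not strictly dominates Low.

Mid weakly dominates Low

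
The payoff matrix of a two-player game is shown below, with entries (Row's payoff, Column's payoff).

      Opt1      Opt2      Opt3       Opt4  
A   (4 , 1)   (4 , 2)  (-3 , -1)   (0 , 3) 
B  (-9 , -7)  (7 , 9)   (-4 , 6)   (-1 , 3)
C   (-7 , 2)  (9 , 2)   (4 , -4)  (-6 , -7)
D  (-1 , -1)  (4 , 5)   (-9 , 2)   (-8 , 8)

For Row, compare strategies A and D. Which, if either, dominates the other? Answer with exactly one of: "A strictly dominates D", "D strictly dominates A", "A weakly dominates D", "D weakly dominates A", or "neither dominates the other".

Compare A to D across each opponent action: Opt1: 4>-1, Opt2: 4=4, Opt3: -3>-9, Opt4: 0>-8.
A is at least as good everywhere and strictly better somewhere (tied only at Opt2), so A weakly but not strictly dominates D.

A weakly dominates D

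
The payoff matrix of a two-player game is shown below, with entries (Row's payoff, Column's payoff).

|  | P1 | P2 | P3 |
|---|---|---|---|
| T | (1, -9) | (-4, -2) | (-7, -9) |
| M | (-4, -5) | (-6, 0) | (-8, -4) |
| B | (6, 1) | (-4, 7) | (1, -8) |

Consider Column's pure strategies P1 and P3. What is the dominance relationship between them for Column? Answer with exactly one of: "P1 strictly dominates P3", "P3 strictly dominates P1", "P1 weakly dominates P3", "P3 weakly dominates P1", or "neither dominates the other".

neither dominates the other

Compare P1 to P3 across each opponent action: T: -9=-9, M: -5<-4, B: 1>-8.
P1 does better at B but worse at M; neither strategy dominates the other.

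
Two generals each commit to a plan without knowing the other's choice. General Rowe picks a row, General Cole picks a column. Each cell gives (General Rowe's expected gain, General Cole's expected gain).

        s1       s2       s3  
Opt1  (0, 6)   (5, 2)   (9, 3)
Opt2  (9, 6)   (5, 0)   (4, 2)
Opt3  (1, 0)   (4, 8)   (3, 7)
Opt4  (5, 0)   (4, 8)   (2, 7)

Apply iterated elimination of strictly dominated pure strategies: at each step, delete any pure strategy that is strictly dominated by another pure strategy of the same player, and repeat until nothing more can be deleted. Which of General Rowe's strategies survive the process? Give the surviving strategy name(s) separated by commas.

General Rowe's strategy Opt3 is strictly dominated by Opt2 (s1: 9>1, s2: 5>4, s3: 4>3) and is removed.
For General Rowe, Opt2 strictly dominates Opt4 on the remaining columns (s1: 9>5, s2: 5>4, s3: 4>2); eliminate Opt4.
Column s2 is eliminated: s1 beats it against every remaining row (Opt1: 6>2, Opt2: 6>0).
General Cole's strategy s3 is strictly dominated by s1 (Opt1: 6>3, Opt2: 6>2) and is removed.
General Rowe's strategy Opt1 is strictly dominated by Opt2 (s1: 9>0) and is removed.
Among the remaining strategies, none is strictly dominated by another pure strategy of the same player, so the elimination stops.
Surviving strategies — General Rowe: {Opt2}; General Cole: {s1}.

Opt2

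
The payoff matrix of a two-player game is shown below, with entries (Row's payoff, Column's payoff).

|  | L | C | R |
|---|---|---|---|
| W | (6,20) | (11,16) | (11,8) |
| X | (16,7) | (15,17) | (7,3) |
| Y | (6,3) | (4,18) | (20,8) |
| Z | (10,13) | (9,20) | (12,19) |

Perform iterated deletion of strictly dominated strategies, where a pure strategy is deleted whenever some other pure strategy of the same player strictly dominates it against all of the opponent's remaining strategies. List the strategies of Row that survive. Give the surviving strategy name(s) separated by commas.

Column R is eliminated: C beats it against every remaining row (W: 16>8, X: 17>3, Y: 18>8, Z: 20>19).
Row's strategy W is strictly dominated by X (L: 16>6, C: 15>11) and is removed.
For Row, X strictly dominates Y on the remaining columns (L: 16>6, C: 15>4); eliminate Y.
For Row, X strictly dominates Z on the remaining columns (L: 16>10, C: 15>9); eliminate Z.
For Column, C strictly dominates L on the remaining rows (X: 17>7); eliminate L.
Among the remaining strategies, none is strictly dominated by another pure strategy of the same player, so the elimination stops.
Surviving strategies — Row: {X}; Column: {C}.

X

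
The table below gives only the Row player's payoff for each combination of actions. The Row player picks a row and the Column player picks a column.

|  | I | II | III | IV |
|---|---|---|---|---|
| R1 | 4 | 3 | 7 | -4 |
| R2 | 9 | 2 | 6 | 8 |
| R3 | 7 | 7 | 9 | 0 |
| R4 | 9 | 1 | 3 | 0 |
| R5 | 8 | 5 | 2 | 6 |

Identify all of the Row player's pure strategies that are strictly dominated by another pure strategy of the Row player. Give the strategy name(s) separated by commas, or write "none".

R1

R1: dominated, since R3 does at least as well everywhere (I: 7>4, II: 7>3, III: 9>7, IV: 0>-4).
R2: no other strategy beats it everywhere (R1 at I (9>4); R3 at I (9>7); R4 at I (9=9); R5 at I (9>8)).
Nothing dominates R3: R1 at I (7>4); R2 at II (7>2); R4 at II (7>1); R5 at II (7>5).
Nothing dominates R4: R1 at I (9>4); R2 at I (9=9); R3 at I (9>7); R5 at I (9>8).
R5: no other strategy beats it everywhere (R1 at I (8>4); R2 at II (5>2); R3 at I (8>7); R4 at II (5>1)).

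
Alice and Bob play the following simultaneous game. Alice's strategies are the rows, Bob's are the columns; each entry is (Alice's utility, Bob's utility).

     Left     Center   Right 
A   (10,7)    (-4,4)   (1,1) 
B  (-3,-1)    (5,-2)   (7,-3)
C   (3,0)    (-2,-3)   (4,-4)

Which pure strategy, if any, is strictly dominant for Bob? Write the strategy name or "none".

Left

Left vs Center: A: 7>4, B: -1>-2, C: 0>-3.
Left vs Right: A: 7>1, B: -1>-3, C: 0>-4.
Left strictly beats every other strategy against every opponent action, so it is strictly dominant.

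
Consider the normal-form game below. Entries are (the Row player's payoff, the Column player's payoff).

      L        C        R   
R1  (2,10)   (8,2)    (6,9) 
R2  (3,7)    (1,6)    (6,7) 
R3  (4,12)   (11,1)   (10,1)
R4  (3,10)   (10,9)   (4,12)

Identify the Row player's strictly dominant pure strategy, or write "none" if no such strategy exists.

R3

R3 vs R1: L: 4>2, C: 11>8, R: 10>6.
R3 vs R2: L: 4>3, C: 11>1, R: 10>6.
R3 vs R4: L: 4>3, C: 11>10, R: 10>4.
R3 strictly beats every other strategy against every opponent action, so it is strictly dominant.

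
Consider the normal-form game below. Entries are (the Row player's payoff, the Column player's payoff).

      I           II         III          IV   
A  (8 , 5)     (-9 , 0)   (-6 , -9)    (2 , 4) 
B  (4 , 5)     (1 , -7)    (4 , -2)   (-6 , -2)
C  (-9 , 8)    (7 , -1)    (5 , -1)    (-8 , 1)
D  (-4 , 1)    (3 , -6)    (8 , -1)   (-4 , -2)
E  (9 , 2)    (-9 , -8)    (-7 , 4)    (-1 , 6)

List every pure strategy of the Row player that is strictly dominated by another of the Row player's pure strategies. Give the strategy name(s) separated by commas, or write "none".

none

A: no other strategy beats it everywhere (B at I (8>4); C at I (8>-9); D at I (8>-4); E at II (-9=-9)).
Nothing dominates B: A at II (1>-9); C at I (4>-9); D at I (4>-4); E at II (1>-9).
C is not dominated — it holds its own against A at II (7>-9); B at II (7>1); D at II (7>3); E at II (7>-9).
D: no other strategy beats it everywhere (A at II (3>-9); B at II (3>1); C at I (-4>-9); E at II (3>-9)).
E: no other strategy beats it everywhere (A at I (9>8); B at I (9>4); C at I (9>-9); D at I (9>-4)).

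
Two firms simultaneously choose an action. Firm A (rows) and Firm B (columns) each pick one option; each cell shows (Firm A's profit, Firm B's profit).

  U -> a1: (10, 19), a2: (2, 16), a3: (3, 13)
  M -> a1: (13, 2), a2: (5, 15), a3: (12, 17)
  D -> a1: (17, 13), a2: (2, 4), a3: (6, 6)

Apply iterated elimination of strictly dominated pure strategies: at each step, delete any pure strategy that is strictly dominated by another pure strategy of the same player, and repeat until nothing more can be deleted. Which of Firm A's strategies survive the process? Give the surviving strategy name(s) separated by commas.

Firm A's strategy U is strictly dominated by M (a1: 13>10, a2: 5>2, a3: 12>3) and is removed.
For Firm B, a3 strictly dominates a2 on the remaining rows (M: 17>15, D: 6>4); eliminate a2.
Among the remaining strategies, none is strictly dominated by another pure strategy of the same player, so the elimination stops.
Surviving strategies — Firm A: {M, D}; Firm B: {a1, a3}.

M, D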